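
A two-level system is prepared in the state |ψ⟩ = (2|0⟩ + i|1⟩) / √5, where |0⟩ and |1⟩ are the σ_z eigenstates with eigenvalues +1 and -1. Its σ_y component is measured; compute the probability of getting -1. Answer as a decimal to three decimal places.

|-y⟩ = (|0⟩ - i|1⟩)/√2, so ⟨-y|ψ⟩ = (1) / (√2·√5).
P = |1|² / 10 = 1/10.

0.100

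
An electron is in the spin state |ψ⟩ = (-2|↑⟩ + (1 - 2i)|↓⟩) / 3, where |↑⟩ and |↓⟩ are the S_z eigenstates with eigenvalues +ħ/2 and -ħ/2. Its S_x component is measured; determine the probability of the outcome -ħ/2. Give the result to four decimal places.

0.7222

|-x⟩ = (|↑⟩ - |↓⟩)/√2, so ⟨-x|ψ⟩ = (-3 + 2i) / (√2·3).
P = |-3 + 2i|² / 18 = 13/18.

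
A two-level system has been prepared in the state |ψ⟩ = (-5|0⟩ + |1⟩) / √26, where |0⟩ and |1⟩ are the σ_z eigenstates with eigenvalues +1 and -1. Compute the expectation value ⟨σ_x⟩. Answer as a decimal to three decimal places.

⟨σ_x⟩ = 2 Re(a* b)/(|a|²+|b|²) with a = -5, b = 1.
a* b = -5, so ⟨σ_x⟩ = -10/26.

-0.385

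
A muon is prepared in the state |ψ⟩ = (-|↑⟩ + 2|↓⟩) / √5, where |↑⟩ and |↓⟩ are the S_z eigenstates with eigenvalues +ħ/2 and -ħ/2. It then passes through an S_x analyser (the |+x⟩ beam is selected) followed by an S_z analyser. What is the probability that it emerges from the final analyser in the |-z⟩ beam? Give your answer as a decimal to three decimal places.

First analyser (S_x): P(|+x⟩) = |⟨+x|ψ⟩|² = 1/10.
After stage 1 the state is |+x⟩; P(|-z⟩) = |⟨-z|+x⟩|² = 1/2.
Joint probability = 1/10 × 1/2 = 0.050.

0.050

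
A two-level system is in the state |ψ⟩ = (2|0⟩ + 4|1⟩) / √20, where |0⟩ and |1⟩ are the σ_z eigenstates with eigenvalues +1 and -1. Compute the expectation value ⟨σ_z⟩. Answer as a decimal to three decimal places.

⟨σ_z⟩ = |a|² - |b|² divided by |a|²+|b|², with a, b the |0⟩, |1⟩ amplitudes.
= (4 - 16)/20 = -12/20.

-0.600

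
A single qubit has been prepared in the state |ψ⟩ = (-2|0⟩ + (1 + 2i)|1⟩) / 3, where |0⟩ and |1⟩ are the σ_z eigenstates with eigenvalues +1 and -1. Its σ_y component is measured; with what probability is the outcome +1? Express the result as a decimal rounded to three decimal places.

0.056

|+y⟩ = (|0⟩ + i|1⟩)/√2, so ⟨+y|ψ⟩ = (-i) / (√2·3).
P = |-i|² / 18 = 1/18.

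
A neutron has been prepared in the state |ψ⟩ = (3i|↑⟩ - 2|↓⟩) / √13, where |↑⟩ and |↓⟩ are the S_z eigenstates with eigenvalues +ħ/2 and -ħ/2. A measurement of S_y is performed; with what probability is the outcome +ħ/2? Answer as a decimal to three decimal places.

0.962

|+y⟩ = (|↑⟩ + i|↓⟩)/√2, so ⟨+y|ψ⟩ = (5i) / (√2·√13).
P = |5i|² / 26 = 25/26.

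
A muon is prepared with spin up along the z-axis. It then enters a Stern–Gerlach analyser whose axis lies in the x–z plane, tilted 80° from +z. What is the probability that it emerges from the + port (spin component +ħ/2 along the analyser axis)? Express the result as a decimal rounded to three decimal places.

0.587

For spin-½, the probability of finding spin-up along an axis at angle θ to the initial spin direction is cos²(θ/2); spin-down is sin²(θ/2).
θ = 80°, so P = cos²(40°) ≈ 0.587.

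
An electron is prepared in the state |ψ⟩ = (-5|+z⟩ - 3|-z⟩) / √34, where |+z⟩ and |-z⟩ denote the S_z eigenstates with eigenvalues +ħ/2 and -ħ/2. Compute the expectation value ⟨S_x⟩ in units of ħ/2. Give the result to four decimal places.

0.8824

⟨σ_x⟩ = 2 Re(a* b)/(|a|²+|b|²) with a = -5, b = -3.
a* b = 15, so ⟨σ_x⟩ = 30/34.
⟨S_x⟩ = (ħ/2)·⟨σ_x⟩.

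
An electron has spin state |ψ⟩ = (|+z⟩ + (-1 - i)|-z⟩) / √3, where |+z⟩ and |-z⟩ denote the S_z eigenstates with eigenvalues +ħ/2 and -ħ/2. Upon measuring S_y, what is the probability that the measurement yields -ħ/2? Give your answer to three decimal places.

0.833

|-y⟩ = (|+z⟩ - i|-z⟩)/√2, so ⟨-y|ψ⟩ = (2 - i) / (√2·√3).
P = |2 - i|² / 6 = 5/6.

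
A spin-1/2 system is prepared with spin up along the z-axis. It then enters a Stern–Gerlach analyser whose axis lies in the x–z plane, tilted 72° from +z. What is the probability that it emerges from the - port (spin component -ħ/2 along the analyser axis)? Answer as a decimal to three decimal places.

For spin-½, the probability of finding spin-up along an axis at angle θ to the initial spin direction is cos²(θ/2); spin-down is sin²(θ/2).
θ = 72°, so P = sin²(36°) ≈ 0.345.

0.345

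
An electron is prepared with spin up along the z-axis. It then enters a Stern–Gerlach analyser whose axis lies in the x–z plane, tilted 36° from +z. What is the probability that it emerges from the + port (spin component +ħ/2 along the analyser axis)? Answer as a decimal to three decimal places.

For spin-½, the probability of finding spin-up along an axis at angle θ to the initial spin direction is cos²(θ/2); spin-down is sin²(θ/2).
θ = 36°, so P = cos²(18°) ≈ 0.905.

0.905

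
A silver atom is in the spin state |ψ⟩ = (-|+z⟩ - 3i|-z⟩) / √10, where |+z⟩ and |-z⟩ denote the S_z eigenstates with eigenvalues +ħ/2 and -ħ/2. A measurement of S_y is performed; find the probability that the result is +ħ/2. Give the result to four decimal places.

|+y⟩ = (|+z⟩ + i|-z⟩)/√2, so ⟨+y|ψ⟩ = (-4) / (√2·√10).
P = |-4|² / 20 = 16/20.

0.8000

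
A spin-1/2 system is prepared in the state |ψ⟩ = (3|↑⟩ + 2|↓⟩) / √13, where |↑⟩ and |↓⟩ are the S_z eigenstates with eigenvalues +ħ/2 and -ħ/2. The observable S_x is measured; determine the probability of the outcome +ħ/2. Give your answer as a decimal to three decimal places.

|+x⟩ = (|↑⟩ + |↓⟩)/√2, so ⟨+x|ψ⟩ = (5) / (√2·√13).
P = |5|² / 26 = 25/26.

0.962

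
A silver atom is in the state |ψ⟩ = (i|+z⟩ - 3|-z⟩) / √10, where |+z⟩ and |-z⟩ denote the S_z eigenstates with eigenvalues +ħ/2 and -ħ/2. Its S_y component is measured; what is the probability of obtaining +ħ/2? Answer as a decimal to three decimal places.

|+y⟩ = (|+z⟩ + i|-z⟩)/√2, so ⟨+y|ψ⟩ = (4i) / (√2·√10).
P = |4i|² / 20 = 16/20.

0.800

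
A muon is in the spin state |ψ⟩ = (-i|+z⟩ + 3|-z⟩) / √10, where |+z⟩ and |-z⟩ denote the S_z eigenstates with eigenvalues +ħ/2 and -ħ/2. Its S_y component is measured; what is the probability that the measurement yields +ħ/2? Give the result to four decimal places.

|+y⟩ = (|+z⟩ + i|-z⟩)/√2, so ⟨+y|ψ⟩ = (-4i) / (√2·√10).
P = |-4i|² / 20 = 16/20.

0.8000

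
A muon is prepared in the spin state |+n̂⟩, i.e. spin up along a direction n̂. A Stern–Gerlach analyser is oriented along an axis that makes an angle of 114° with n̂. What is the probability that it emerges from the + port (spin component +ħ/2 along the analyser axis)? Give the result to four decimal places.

For spin-½, the probability of finding spin-up along an axis at angle θ to the initial spin direction is cos²(θ/2); spin-down is sin²(θ/2).
θ = 114°, so P = cos²(57°) ≈ 0.2966.

0.2966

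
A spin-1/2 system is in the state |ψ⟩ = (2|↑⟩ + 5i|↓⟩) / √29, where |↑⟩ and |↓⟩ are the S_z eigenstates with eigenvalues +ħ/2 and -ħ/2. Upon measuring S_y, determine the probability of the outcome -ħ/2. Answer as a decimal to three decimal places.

0.155

|-y⟩ = (|↑⟩ - i|↓⟩)/√2, so ⟨-y|ψ⟩ = (-3) / (√2·√29).
P = |-3|² / 58 = 9/58.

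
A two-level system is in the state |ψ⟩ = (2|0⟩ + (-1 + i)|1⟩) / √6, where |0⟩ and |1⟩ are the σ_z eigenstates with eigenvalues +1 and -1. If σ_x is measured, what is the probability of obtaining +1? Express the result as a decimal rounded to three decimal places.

|+x⟩ = (|0⟩ + |1⟩)/√2, so ⟨+x|ψ⟩ = (1 + i) / (√2·√6).
P = |1 + i|² / 12 = 2/12.

0.167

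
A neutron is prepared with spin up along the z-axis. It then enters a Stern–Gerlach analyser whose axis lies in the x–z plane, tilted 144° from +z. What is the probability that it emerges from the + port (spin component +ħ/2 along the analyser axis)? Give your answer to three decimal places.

0.095

For spin-½, the probability of finding spin-up along an axis at angle θ to the initial spin direction is cos²(θ/2); spin-down is sin²(θ/2).
θ = 144°, so P = cos²(72°) ≈ 0.095.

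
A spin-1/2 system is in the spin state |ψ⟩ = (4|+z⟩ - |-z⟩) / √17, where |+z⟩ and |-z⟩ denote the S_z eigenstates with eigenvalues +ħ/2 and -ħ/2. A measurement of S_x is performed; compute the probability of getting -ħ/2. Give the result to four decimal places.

|-x⟩ = (|+z⟩ - |-z⟩)/√2, so ⟨-x|ψ⟩ = (5) / (√2·√17).
P = |5|² / 34 = 25/34.

0.7353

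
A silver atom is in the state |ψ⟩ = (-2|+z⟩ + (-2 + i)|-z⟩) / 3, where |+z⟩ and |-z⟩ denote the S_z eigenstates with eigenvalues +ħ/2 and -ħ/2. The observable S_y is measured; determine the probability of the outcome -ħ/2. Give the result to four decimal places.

|-y⟩ = (|+z⟩ - i|-z⟩)/√2, so ⟨-y|ψ⟩ = (-3 - 2i) / (√2·3).
P = |-3 - 2i|² / 18 = 13/18.

0.7222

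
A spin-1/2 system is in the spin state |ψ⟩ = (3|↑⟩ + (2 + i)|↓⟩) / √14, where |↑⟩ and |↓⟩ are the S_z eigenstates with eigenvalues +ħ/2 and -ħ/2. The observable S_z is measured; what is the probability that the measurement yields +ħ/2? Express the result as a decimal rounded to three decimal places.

0.643

The +ħ/2 outcome corresponds to |↑⟩. Its amplitude in |ψ⟩ is 3/√14.
P = |3|² / 14 = 9/14.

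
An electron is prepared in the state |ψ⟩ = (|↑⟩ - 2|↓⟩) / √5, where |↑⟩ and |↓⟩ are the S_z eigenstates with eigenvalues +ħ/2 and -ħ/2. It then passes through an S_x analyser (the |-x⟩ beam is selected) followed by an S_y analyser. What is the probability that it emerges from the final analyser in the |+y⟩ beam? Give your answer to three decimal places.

First analyser (S_x): P(|-x⟩) = |⟨-x|ψ⟩|² = 9/10.
After stage 1 the state is |-x⟩; P(|+y⟩) = |⟨+y|-x⟩|² = 1/2.
Joint probability = 9/10 × 1/2 = 0.450.

0.450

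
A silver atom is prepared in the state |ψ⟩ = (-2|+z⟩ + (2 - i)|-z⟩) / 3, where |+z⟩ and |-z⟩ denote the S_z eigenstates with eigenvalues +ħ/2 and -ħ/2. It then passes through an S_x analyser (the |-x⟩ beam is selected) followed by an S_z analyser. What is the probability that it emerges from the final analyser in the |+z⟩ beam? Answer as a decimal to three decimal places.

First analyser (S_x): P(|-x⟩) = |⟨-x|ψ⟩|² = 17/18.
After stage 1 the state is |-x⟩; P(|+z⟩) = |⟨+z|-x⟩|² = 1/2.
Joint probability = 17/18 × 1/2 = 0.472.

0.472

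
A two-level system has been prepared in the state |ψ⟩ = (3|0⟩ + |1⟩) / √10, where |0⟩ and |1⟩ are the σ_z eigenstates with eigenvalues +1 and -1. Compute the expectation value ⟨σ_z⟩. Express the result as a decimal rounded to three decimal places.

0.800

⟨σ_z⟩ = |a|² - |b|² divided by |a|²+|b|², with a, b the |0⟩, |1⟩ amplitudes.
= (9 - 1)/10 = 8/10.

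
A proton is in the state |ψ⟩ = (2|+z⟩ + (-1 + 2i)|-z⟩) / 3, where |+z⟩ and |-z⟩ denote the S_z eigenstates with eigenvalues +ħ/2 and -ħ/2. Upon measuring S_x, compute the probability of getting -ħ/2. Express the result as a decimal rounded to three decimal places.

0.722

|-x⟩ = (|+z⟩ - |-z⟩)/√2, so ⟨-x|ψ⟩ = (3 - 2i) / (√2·3).
P = |3 - 2i|² / 18 = 13/18.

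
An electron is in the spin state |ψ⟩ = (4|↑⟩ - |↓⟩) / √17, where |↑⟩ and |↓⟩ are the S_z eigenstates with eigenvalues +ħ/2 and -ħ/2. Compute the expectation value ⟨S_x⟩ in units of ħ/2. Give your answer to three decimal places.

⟨σ_x⟩ = 2 Re(a* b)/(|a|²+|b|²) with a = 4, b = -1.
a* b = -4, so ⟨σ_x⟩ = -8/17.
⟨S_x⟩ = (ħ/2)·⟨σ_x⟩.

-0.471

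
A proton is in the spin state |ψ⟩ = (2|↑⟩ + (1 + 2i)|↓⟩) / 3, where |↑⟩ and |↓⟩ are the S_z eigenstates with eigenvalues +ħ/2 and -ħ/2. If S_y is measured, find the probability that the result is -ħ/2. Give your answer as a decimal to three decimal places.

|-y⟩ = (|↑⟩ - i|↓⟩)/√2, so ⟨-y|ψ⟩ = (i) / (√2·3).
P = |i|² / 18 = 1/18.

0.056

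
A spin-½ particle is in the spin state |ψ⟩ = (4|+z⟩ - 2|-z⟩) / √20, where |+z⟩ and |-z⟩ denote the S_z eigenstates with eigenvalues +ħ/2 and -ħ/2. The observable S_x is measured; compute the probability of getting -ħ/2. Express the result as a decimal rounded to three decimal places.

|-x⟩ = (|+z⟩ - |-z⟩)/√2, so ⟨-x|ψ⟩ = (6) / (√2·√20).
P = |6|² / 40 = 36/40.

0.900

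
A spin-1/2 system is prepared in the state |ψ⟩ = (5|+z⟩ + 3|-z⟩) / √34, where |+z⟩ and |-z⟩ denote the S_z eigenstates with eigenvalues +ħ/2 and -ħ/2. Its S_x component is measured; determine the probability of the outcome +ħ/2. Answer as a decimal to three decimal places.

0.941

|+x⟩ = (|+z⟩ + |-z⟩)/√2, so ⟨+x|ψ⟩ = (8) / (√2·√34).
P = |8|² / 68 = 64/68.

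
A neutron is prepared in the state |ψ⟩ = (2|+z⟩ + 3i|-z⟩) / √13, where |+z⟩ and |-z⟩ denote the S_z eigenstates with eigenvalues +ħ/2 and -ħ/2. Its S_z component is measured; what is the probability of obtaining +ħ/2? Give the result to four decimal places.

The +ħ/2 outcome corresponds to |+z⟩. Its amplitude in |ψ⟩ is 2/√13.
P = |2|² / 13 = 4/13.

0.3077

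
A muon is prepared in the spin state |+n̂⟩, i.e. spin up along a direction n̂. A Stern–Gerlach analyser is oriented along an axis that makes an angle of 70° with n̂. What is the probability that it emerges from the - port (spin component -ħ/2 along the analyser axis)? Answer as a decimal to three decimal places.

0.329

For spin-½, the probability of finding spin-up along an axis at angle θ to the initial spin direction is cos²(θ/2); spin-down is sin²(θ/2).
θ = 70°, so P = sin²(35°) ≈ 0.329.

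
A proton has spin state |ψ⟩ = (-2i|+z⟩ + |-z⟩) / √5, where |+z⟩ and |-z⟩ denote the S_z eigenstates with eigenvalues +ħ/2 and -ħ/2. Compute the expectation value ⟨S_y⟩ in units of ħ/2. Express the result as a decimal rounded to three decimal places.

⟨σ_y⟩ = 2 Im(a* b)/(|a|²+|b|²) with a = -2i, b = 1.
a* b = 2i, so ⟨σ_y⟩ = 4/5.
⟨S_y⟩ = (ħ/2)·⟨σ_y⟩.

0.800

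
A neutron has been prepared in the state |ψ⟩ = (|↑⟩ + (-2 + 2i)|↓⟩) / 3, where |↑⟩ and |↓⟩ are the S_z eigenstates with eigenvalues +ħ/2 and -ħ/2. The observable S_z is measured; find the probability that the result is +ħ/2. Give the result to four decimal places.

0.1111

The +ħ/2 outcome corresponds to |↑⟩. Its amplitude in |ψ⟩ is 1/3.
P = |1|² / 9 = 1/9.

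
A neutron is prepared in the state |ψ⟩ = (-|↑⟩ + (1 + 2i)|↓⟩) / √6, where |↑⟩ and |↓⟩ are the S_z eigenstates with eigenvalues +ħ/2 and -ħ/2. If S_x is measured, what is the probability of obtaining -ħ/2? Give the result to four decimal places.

|-x⟩ = (|↑⟩ - |↓⟩)/√2, so ⟨-x|ψ⟩ = (-2 - 2i) / (√2·√6).
P = |-2 - 2i|² / 12 = 8/12.

0.6667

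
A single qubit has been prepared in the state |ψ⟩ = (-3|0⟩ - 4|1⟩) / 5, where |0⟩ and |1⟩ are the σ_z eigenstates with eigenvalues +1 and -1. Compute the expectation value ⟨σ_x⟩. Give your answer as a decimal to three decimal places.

0.960

⟨σ_x⟩ = 2 Re(a* b)/(|a|²+|b|²) with a = -3, b = -4.
a* b = 12, so ⟨σ_x⟩ = 24/25.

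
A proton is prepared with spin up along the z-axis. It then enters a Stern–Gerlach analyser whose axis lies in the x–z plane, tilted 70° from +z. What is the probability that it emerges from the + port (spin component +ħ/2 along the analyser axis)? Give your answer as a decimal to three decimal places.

0.671

For spin-½, the probability of finding spin-up along an axis at angle θ to the initial spin direction is cos²(θ/2); spin-down is sin²(θ/2).
θ = 70°, so P = cos²(35°) ≈ 0.671.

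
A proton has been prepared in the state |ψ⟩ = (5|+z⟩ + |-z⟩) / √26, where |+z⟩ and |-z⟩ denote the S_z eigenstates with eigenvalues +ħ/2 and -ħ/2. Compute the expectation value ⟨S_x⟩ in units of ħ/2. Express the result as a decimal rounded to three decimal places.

0.385

⟨σ_x⟩ = 2 Re(a* b)/(|a|²+|b|²) with a = 5, b = 1.
a* b = 5, so ⟨σ_x⟩ = 10/26.
⟨S_x⟩ = (ħ/2)·⟨σ_x⟩.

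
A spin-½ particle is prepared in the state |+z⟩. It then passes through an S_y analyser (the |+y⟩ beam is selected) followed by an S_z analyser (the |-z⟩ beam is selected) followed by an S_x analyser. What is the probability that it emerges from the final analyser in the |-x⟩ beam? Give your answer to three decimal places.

First analyser (S_y): from |+z⟩, P(|+y⟩) = 1/2.
After stage 1 the state is |+y⟩; P(|-z⟩) = |⟨-z|+y⟩|² = 1/2.
After stage 2 the state is |-z⟩; P(|-x⟩) = |⟨-x|-z⟩|² = 1/2.
Joint probability = 1/2 × 1/2 × 1/2 = 0.125.

0.125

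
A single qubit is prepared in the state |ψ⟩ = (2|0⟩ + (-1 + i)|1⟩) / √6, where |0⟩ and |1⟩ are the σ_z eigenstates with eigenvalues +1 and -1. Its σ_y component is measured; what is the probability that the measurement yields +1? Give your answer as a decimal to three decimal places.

|+y⟩ = (|0⟩ + i|1⟩)/√2, so ⟨+y|ψ⟩ = (3 + i) / (√2·√6).
P = |3 + i|² / 12 = 10/12.

0.833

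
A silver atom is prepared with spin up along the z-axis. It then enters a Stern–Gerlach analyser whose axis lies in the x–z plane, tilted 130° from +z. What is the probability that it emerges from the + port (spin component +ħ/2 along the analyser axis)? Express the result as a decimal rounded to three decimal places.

0.179

For spin-½, the probability of finding spin-up along an axis at angle θ to the initial spin direction is cos²(θ/2); spin-down is sin²(θ/2).
θ = 130°, so P = cos²(65°) ≈ 0.179.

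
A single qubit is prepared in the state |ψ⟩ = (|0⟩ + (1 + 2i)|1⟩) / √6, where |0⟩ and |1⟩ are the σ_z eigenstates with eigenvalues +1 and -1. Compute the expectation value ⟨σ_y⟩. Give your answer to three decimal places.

0.667

⟨σ_y⟩ = 2 Im(a* b)/(|a|²+|b|²) with a = 1, b = (1 + 2i).
a* b = (1 + 2i), so ⟨σ_y⟩ = 4/6.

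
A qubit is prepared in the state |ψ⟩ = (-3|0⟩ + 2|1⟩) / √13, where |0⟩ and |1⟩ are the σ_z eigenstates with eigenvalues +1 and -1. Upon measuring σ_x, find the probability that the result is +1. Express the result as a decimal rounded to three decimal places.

0.038

|+x⟩ = (|0⟩ + |1⟩)/√2, so ⟨+x|ψ⟩ = (-1) / (√2·√13).
P = |-1|² / 26 = 1/26.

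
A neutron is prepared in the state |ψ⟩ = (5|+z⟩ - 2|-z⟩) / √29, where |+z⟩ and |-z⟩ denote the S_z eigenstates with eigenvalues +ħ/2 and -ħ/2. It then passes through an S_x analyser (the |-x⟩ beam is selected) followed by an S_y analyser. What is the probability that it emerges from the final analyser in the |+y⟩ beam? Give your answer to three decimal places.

First analyser (S_x): P(|-x⟩) = |⟨-x|ψ⟩|² = 49/58.
After stage 1 the state is |-x⟩; P(|+y⟩) = |⟨+y|-x⟩|² = 1/2.
Joint probability = 49/58 × 1/2 = 0.422.

0.422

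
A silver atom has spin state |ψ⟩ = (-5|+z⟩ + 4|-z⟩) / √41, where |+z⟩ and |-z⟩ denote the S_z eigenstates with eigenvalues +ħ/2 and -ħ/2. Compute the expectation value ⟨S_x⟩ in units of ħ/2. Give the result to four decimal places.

⟨σ_x⟩ = 2 Re(a* b)/(|a|²+|b|²) with a = -5, b = 4.
a* b = -20, so ⟨σ_x⟩ = -40/41.
⟨S_x⟩ = (ħ/2)·⟨σ_x⟩.

-0.9756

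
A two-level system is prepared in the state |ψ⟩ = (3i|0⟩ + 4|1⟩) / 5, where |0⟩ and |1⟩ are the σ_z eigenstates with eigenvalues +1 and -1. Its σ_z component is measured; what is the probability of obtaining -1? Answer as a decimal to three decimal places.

The -1 outcome corresponds to |1⟩. Its amplitude in |ψ⟩ is 4/5.
P = |4|² / 25 = 16/25.

0.640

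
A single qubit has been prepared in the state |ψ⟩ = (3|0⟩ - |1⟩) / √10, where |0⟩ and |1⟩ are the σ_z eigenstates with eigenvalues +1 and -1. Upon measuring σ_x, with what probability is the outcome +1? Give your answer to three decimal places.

0.200

|+x⟩ = (|0⟩ + |1⟩)/√2, so ⟨+x|ψ⟩ = (2) / (√2·√10).
P = |2|² / 20 = 4/20.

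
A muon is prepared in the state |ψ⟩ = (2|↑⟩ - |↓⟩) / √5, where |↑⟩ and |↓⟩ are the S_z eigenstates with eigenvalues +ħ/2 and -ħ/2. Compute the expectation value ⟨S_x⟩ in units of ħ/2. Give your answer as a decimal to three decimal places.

⟨σ_x⟩ = 2 Re(a* b)/(|a|²+|b|²) with a = 2, b = -1.
a* b = -2, so ⟨σ_x⟩ = -4/5.
⟨S_x⟩ = (ħ/2)·⟨σ_x⟩.

-0.800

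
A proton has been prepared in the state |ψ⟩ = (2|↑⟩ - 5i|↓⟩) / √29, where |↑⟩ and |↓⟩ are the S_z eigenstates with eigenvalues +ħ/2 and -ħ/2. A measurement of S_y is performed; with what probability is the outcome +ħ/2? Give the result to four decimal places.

0.1552

|+y⟩ = (|↑⟩ + i|↓⟩)/√2, so ⟨+y|ψ⟩ = (-3) / (√2·√29).
P = |-3|² / 58 = 9/58.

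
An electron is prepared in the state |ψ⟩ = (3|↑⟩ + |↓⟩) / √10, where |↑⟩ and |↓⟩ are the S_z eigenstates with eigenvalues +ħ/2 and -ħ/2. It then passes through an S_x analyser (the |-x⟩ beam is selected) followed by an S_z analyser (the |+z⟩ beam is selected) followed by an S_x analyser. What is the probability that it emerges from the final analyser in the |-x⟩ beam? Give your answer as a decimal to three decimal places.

0.050

First analyser (S_x): P(|-x⟩) = |⟨-x|ψ⟩|² = 4/20.
After stage 1 the state is |-x⟩; P(|+z⟩) = |⟨+z|-x⟩|² = 1/2.
After stage 2 the state is |+z⟩; P(|-x⟩) = |⟨-x|+z⟩|² = 1/2.
Joint probability = 4/20 × 1/2 × 1/2 = 0.050.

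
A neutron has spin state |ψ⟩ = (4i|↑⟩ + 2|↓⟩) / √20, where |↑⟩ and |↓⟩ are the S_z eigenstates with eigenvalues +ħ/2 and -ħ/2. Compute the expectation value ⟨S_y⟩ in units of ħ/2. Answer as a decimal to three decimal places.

-0.800

⟨σ_y⟩ = 2 Im(a* b)/(|a|²+|b|²) with a = 4i, b = 2.
a* b = -8i, so ⟨σ_y⟩ = -16/20.
⟨S_y⟩ = (ħ/2)·⟨σ_y⟩.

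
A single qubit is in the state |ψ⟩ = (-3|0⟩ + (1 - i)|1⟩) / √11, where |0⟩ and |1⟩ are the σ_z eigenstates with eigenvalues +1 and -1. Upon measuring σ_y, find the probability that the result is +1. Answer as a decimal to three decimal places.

0.773

|+y⟩ = (|0⟩ + i|1⟩)/√2, so ⟨+y|ψ⟩ = (-4 - i) / (√2·√11).
P = |-4 - i|² / 22 = 17/22.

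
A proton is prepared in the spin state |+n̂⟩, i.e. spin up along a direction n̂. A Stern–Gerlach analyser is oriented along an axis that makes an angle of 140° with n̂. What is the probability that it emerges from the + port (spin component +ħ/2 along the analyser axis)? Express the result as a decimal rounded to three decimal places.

For spin-½, the probability of finding spin-up along an axis at angle θ to the initial spin direction is cos²(θ/2); spin-down is sin²(θ/2).
θ = 140°, so P = cos²(70°) ≈ 0.117.

0.117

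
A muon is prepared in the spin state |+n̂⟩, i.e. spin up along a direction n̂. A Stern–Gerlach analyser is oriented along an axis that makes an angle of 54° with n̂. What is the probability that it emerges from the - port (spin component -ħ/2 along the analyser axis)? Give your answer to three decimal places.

0.206

For spin-½, the probability of finding spin-up along an axis at angle θ to the initial spin direction is cos²(θ/2); spin-down is sin²(θ/2).
θ = 54°, so P = sin²(27°) ≈ 0.206.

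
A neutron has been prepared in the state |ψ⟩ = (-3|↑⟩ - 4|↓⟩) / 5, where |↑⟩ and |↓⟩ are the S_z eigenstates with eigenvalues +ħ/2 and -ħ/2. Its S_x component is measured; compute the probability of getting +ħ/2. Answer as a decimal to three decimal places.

|+x⟩ = (|↑⟩ + |↓⟩)/√2, so ⟨+x|ψ⟩ = (-7) / (√2·5).
P = |-7|² / 50 = 49/50.

0.980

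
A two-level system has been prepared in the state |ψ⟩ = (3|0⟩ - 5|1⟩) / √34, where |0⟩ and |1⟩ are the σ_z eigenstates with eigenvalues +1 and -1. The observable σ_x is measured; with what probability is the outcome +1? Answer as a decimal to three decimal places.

|+x⟩ = (|0⟩ + |1⟩)/√2, so ⟨+x|ψ⟩ = (-2) / (√2·√34).
P = |-2|² / 68 = 4/68.

0.059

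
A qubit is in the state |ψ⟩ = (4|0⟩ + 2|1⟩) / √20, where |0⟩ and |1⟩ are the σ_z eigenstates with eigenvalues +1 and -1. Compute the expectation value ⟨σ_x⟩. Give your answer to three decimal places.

0.800

⟨σ_x⟩ = 2 Re(a* b)/(|a|²+|b|²) with a = 4, b = 2.
a* b = 8, so ⟨σ_x⟩ = 16/20.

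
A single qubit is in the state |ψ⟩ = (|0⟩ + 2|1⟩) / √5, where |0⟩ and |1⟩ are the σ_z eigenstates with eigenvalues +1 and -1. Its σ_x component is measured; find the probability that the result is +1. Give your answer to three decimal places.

0.900

|+x⟩ = (|0⟩ + |1⟩)/√2, so ⟨+x|ψ⟩ = (3) / (√2·√5).
P = |3|² / 10 = 9/10.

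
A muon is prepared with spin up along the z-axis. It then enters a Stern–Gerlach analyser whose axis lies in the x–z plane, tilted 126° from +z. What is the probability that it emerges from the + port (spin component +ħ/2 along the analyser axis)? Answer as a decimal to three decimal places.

For spin-½, the probability of finding spin-up along an axis at angle θ to the initial spin direction is cos²(θ/2); spin-down is sin²(θ/2).
θ = 126°, so P = cos²(63°) ≈ 0.206.

0.206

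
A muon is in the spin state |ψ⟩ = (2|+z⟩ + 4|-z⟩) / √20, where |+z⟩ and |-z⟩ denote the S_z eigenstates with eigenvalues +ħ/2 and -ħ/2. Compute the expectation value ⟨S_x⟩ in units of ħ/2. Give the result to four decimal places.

0.8000

⟨σ_x⟩ = 2 Re(a* b)/(|a|²+|b|²) with a = 2, b = 4.
a* b = 8, so ⟨σ_x⟩ = 16/20.
⟨S_x⟩ = (ħ/2)·⟨σ_x⟩.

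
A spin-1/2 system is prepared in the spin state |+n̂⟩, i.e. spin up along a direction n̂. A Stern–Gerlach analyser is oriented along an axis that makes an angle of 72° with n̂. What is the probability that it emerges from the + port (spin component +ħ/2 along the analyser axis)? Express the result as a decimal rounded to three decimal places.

0.655

For spin-½, the probability of finding spin-up along an axis at angle θ to the initial spin direction is cos²(θ/2); spin-down is sin²(θ/2).
θ = 72°, so P = cos²(36°) ≈ 0.655.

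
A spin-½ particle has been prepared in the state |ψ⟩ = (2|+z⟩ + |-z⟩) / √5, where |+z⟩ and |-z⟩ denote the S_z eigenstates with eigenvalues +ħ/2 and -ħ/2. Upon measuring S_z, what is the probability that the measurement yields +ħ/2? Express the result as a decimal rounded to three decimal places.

The +ħ/2 outcome corresponds to |+z⟩. Its amplitude in |ψ⟩ is 2/√5.
P = |2|² / 5 = 4/5.

0.800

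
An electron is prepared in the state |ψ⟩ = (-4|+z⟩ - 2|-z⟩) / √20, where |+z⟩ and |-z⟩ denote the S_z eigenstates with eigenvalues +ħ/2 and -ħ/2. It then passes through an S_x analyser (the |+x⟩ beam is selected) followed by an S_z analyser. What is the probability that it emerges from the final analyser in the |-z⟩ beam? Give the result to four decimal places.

First analyser (S_x): P(|+x⟩) = |⟨+x|ψ⟩|² = 36/40.
After stage 1 the state is |+x⟩; P(|-z⟩) = |⟨-z|+x⟩|² = 1/2.
Joint probability = 36/40 × 1/2 = 0.4500.

0.4500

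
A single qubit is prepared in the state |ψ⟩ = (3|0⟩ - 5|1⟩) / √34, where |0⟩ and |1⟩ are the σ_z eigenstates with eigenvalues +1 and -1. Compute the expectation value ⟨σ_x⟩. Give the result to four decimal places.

-0.8824

⟨σ_x⟩ = 2 Re(a* b)/(|a|²+|b|²) with a = 3, b = -5.
a* b = -15, so ⟨σ_x⟩ = -30/34.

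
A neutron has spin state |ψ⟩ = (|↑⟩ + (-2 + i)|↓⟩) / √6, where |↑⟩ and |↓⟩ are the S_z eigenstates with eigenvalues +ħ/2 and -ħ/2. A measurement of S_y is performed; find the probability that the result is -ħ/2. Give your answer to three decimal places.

|-y⟩ = (|↑⟩ - i|↓⟩)/√2, so ⟨-y|ψ⟩ = (-2i) / (√2·√6).
P = |-2i|² / 12 = 4/12.

0.333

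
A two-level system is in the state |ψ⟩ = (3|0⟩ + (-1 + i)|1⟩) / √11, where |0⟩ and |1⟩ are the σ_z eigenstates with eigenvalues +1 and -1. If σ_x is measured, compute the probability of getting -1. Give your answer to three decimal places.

0.773

|-x⟩ = (|0⟩ - |1⟩)/√2, so ⟨-x|ψ⟩ = (4 - i) / (√2·√11).
P = |4 - i|² / 22 = 17/22.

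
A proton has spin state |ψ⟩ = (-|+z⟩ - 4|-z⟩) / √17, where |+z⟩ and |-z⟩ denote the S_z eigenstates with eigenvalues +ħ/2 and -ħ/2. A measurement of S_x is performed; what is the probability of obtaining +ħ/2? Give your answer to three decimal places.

|+x⟩ = (|+z⟩ + |-z⟩)/√2, so ⟨+x|ψ⟩ = (-5) / (√2·√17).
P = |-5|² / 34 = 25/34.

0.735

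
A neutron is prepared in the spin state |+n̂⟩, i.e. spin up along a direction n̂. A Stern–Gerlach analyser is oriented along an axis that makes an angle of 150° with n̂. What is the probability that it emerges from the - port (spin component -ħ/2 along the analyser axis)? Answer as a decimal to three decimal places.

For spin-½, the probability of finding spin-up along an axis at angle θ to the initial spin direction is cos²(θ/2); spin-down is sin²(θ/2).
θ = 150°, so P = sin²(75°) ≈ 0.933.

0.933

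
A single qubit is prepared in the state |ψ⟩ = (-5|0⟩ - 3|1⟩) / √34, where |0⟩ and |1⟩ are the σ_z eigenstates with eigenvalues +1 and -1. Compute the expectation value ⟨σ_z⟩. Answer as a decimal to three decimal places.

⟨σ_z⟩ = |a|² - |b|² divided by |a|²+|b|², with a, b the |0⟩, |1⟩ amplitudes.
= (25 - 9)/34 = 16/34.

0.471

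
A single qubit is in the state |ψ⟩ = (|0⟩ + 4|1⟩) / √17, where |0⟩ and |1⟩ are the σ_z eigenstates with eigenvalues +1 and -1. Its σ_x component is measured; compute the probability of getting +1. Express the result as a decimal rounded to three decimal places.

|+x⟩ = (|0⟩ + |1⟩)/√2, so ⟨+x|ψ⟩ = (5) / (√2·√17).
P = |5|² / 34 = 25/34.

0.735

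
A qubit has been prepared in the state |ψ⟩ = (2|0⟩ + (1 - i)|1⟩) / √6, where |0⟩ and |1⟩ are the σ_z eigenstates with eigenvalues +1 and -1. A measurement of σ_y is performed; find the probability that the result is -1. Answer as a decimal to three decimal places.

|-y⟩ = (|0⟩ - i|1⟩)/√2, so ⟨-y|ψ⟩ = (3 + i) / (√2·√6).
P = |3 + i|² / 12 = 10/12.

0.833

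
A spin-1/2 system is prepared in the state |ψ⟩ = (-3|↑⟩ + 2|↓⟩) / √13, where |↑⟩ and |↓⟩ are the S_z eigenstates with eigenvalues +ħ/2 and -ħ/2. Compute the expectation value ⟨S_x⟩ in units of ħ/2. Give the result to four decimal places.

-0.9231

⟨σ_x⟩ = 2 Re(a* b)/(|a|²+|b|²) with a = -3, b = 2.
a* b = -6, so ⟨σ_x⟩ = -12/13.
⟨S_x⟩ = (ħ/2)·⟨σ_x⟩.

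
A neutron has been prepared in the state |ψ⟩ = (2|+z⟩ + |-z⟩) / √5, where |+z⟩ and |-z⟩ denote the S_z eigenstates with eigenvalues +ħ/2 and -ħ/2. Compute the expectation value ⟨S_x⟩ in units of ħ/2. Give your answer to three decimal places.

⟨σ_x⟩ = 2 Re(a* b)/(|a|²+|b|²) with a = 2, b = 1.
a* b = 2, so ⟨σ_x⟩ = 4/5.
⟨S_x⟩ = (ħ/2)·⟨σ_x⟩.

0.800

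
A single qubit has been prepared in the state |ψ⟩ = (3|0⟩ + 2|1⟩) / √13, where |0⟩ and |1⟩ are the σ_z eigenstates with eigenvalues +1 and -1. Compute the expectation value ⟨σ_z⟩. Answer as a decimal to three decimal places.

⟨σ_z⟩ = |a|² - |b|² divided by |a|²+|b|², with a, b the |0⟩, |1⟩ amplitudes.
= (9 - 4)/13 = 5/13.

0.385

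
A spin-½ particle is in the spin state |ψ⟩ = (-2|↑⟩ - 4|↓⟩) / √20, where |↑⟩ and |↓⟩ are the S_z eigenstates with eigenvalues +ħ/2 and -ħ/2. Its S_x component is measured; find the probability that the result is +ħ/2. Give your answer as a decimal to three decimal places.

0.900

|+x⟩ = (|↑⟩ + |↓⟩)/√2, so ⟨+x|ψ⟩ = (-6) / (√2·√20).
P = |-6|² / 40 = 36/40.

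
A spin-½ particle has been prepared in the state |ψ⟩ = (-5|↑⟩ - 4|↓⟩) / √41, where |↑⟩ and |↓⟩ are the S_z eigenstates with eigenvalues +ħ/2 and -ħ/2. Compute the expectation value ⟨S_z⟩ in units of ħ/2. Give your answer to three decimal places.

⟨σ_z⟩ = |a|² - |b|² divided by |a|²+|b|², with a, b the |↑⟩, |↓⟩ amplitudes.
= (25 - 16)/41 = 9/41.
⟨S_z⟩ = (ħ/2)·⟨σ_z⟩.

0.220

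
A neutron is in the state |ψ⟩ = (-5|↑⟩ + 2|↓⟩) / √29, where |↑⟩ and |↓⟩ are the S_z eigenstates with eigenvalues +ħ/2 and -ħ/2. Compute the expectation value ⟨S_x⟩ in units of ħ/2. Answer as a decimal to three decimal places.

⟨σ_x⟩ = 2 Re(a* b)/(|a|²+|b|²) with a = -5, b = 2.
a* b = -10, so ⟨σ_x⟩ = -20/29.
⟨S_x⟩ = (ħ/2)·⟨σ_x⟩.

-0.690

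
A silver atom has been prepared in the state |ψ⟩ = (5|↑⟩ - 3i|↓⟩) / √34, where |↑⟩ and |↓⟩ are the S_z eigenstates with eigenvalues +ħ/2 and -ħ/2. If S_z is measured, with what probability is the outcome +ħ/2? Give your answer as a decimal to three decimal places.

0.735

The +ħ/2 outcome corresponds to |↑⟩. Its amplitude in |ψ⟩ is 5/√34.
P = |5|² / 34 = 25/34.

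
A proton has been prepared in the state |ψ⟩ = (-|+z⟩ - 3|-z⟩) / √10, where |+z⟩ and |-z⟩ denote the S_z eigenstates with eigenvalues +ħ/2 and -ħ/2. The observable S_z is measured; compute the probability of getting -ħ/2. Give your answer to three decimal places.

The -ħ/2 outcome corresponds to |-z⟩. Its amplitude in |ψ⟩ is -3/√10.
P = |-3|² / 10 = 9/10.

0.900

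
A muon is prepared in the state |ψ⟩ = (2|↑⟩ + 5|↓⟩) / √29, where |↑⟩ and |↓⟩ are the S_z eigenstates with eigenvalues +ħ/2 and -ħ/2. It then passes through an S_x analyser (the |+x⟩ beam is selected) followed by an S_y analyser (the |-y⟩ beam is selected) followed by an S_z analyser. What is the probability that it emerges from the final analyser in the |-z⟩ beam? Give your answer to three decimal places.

0.211

First analyser (S_x): P(|+x⟩) = |⟨+x|ψ⟩|² = 49/58.
After stage 1 the state is |+x⟩; P(|-y⟩) = |⟨-y|+x⟩|² = 1/2.
After stage 2 the state is |-y⟩; P(|-z⟩) = |⟨-z|-y⟩|² = 1/2.
Joint probability = 49/58 × 1/2 × 1/2 = 0.211.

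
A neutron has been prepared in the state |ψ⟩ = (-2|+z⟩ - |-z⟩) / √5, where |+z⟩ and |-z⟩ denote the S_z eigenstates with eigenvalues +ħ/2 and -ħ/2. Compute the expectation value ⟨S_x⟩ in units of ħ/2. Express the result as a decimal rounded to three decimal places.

⟨σ_x⟩ = 2 Re(a* b)/(|a|²+|b|²) with a = -2, b = -1.
a* b = 2, so ⟨σ_x⟩ = 4/5.
⟨S_x⟩ = (ħ/2)·⟨σ_x⟩.

0.800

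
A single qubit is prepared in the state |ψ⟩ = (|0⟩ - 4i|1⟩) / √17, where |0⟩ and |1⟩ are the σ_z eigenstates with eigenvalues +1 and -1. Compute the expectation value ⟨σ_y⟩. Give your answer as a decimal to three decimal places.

-0.471

⟨σ_y⟩ = 2 Im(a* b)/(|a|²+|b|²) with a = 1, b = -4i.
a* b = -4i, so ⟨σ_y⟩ = -8/17.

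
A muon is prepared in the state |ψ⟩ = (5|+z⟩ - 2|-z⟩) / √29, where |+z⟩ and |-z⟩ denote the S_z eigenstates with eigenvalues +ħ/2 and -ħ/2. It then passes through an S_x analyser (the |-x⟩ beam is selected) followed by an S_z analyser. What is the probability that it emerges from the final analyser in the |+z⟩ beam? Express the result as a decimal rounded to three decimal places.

0.422

First analyser (S_x): P(|-x⟩) = |⟨-x|ψ⟩|² = 49/58.
After stage 1 the state is |-x⟩; P(|+z⟩) = |⟨+z|-x⟩|² = 1/2.
Joint probability = 49/58 × 1/2 = 0.422.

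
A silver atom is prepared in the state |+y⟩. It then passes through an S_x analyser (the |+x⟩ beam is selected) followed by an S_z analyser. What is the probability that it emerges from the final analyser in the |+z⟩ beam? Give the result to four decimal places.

First analyser (S_x): from |+y⟩, P(|+x⟩) = 1/2.
After stage 1 the state is |+x⟩; P(|+z⟩) = |⟨+z|+x⟩|² = 1/2.
Joint probability = 1/2 × 1/2 = 0.2500.

0.2500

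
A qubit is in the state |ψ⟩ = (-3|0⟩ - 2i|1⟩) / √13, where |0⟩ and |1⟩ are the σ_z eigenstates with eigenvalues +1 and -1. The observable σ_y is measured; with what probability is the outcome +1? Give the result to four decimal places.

|+y⟩ = (|0⟩ + i|1⟩)/√2, so ⟨+y|ψ⟩ = (-5) / (√2·√13).
P = |-5|² / 26 = 25/26.

0.9615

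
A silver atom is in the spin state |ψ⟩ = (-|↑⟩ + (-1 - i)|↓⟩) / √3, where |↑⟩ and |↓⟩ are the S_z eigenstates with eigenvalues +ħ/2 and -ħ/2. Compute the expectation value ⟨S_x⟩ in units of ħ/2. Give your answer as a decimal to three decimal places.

⟨σ_x⟩ = 2 Re(a* b)/(|a|²+|b|²) with a = -1, b = (-1 - i).
a* b = (1 + i), so ⟨σ_x⟩ = 2/3.
⟨S_x⟩ = (ħ/2)·⟨σ_x⟩.

0.667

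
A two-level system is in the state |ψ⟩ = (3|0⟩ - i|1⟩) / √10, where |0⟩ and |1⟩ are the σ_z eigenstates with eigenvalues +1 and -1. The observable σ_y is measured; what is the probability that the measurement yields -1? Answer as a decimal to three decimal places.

|-y⟩ = (|0⟩ - i|1⟩)/√2, so ⟨-y|ψ⟩ = (4) / (√2·√10).
P = |4|² / 20 = 16/20.

0.800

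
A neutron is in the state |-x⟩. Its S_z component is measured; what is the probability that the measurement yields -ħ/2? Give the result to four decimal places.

In the S_z basis, |-x⟩ = (|↑⟩ - |↓⟩)/√2 and |-z⟩ = |↓⟩.
|⟨-z|-x⟩|² = 1/2.

0.5000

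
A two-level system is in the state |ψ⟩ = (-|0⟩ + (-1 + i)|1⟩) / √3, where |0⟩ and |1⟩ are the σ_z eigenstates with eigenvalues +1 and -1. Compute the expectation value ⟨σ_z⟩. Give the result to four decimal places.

-0.3333

⟨σ_z⟩ = |a|² - |b|² divided by |a|²+|b|², with a, b the |0⟩, |1⟩ amplitudes.
= (1 - 2)/3 = -1/3.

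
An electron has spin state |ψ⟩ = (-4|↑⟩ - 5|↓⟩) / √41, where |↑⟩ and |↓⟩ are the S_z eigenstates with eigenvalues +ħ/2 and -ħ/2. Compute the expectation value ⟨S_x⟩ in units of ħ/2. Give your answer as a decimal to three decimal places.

⟨σ_x⟩ = 2 Re(a* b)/(|a|²+|b|²) with a = -4, b = -5.
a* b = 20, so ⟨σ_x⟩ = 40/41.
⟨S_x⟩ = (ħ/2)·⟨σ_x⟩.

0.976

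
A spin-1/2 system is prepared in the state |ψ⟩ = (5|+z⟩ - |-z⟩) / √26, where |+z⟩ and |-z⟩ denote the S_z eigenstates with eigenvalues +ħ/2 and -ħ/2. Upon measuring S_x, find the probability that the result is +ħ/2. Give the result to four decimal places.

|+x⟩ = (|+z⟩ + |-z⟩)/√2, so ⟨+x|ψ⟩ = (4) / (√2·√26).
P = |4|² / 52 = 16/52.

0.3077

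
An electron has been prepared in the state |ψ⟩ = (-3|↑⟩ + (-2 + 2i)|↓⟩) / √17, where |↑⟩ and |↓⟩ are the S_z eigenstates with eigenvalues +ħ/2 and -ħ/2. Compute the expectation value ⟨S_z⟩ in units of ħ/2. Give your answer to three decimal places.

0.059

⟨σ_z⟩ = |a|² - |b|² divided by |a|²+|b|², with a, b the |↑⟩, |↓⟩ amplitudes.
= (9 - 8)/17 = 1/17.
⟨S_z⟩ = (ħ/2)·⟨σ_z⟩.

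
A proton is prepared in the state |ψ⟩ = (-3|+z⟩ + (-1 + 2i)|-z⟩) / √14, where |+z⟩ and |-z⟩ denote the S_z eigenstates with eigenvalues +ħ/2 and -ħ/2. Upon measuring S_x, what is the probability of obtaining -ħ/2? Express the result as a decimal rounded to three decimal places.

|-x⟩ = (|+z⟩ - |-z⟩)/√2, so ⟨-x|ψ⟩ = (-2 - 2i) / (√2·√14).
P = |-2 - 2i|² / 28 = 8/28.

0.286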